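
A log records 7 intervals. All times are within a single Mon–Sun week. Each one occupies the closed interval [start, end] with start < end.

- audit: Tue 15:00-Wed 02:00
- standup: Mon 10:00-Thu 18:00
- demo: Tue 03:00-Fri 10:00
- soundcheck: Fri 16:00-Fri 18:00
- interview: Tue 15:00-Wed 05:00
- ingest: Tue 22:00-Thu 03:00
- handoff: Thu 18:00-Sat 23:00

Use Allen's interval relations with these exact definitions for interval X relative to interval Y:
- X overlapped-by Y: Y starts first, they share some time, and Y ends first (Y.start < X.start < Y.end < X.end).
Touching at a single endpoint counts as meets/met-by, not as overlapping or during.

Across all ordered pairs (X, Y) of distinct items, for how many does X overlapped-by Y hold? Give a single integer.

4

Checking all 42 ordered pairs for relation 'overlapped-by'; matching pairs in alphabetical order:
(demo, standup): demo overlapped-by standup ✓
(handoff, demo): handoff overlapped-by demo ✓
(ingest, audit): ingest overlapped-by audit ✓
(ingest, interview): ingest overlapped-by interview ✓
Count: 4.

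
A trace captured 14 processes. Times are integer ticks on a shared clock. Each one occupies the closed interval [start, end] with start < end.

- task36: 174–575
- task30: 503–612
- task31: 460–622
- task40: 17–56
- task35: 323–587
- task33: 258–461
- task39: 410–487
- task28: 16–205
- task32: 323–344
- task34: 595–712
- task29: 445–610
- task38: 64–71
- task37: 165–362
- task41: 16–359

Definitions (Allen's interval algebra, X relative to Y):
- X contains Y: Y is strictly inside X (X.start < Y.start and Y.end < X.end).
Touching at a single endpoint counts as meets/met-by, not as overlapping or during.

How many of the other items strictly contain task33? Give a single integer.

Target task33 = [258, 461].
task28 [16, 205] → before → no.
task29 [445, 610] → overlapped-by → no.
task30 [503, 612] → after → no.
task31 [460, 622] → overlapped-by → no.
task32 [323, 344] → during → no.
task34 [595, 712] → after → no.
task35 [323, 587] → overlapped-by → no.
task36 [174, 575] → contains → counts.
task37 [165, 362] → overlaps → no.
task38 [64, 71] → before → no.
task39 [410, 487] → overlapped-by → no.
task40 [17, 56] → before → no.
task41 [16, 359] → overlaps → no.
Total: 1.

1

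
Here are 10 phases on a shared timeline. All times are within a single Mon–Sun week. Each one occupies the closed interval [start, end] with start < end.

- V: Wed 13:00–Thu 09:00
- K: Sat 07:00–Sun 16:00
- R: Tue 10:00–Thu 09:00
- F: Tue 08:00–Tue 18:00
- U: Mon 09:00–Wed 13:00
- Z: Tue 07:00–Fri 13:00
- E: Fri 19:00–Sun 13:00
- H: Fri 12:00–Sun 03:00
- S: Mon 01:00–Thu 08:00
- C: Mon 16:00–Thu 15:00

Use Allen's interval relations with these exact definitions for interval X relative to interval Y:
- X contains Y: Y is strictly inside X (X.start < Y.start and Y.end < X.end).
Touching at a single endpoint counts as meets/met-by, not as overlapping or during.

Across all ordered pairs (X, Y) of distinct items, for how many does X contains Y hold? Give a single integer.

Checking all 90 ordered pairs for relation 'contains'; matching pairs in alphabetical order:
(C, F): C contains F ✓
(C, R): C contains R ✓
(C, V): C contains V ✓
(S, F): S contains F ✓
(S, U): S contains U ✓
(U, F): U contains F ✓
(Z, F): Z contains F ✓
(Z, R): Z contains R ✓
(Z, V): Z contains V ✓
Count: 9.

9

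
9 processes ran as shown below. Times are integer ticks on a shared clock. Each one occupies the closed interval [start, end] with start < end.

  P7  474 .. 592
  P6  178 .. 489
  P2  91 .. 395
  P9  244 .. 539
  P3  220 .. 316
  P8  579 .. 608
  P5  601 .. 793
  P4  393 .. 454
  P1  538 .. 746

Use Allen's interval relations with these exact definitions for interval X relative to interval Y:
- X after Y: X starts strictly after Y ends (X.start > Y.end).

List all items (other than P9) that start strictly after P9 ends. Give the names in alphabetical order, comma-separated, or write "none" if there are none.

Target P9 = [244, 539].
P1 [538, 746] → overlapped-by → no.
P2 [91, 395] → overlaps → no.
P3 [220, 316] → overlaps → no.
P4 [393, 454] → during → no.
P5 [601, 793] → after → yes.
P6 [178, 489] → overlaps → no.
P7 [474, 592] → overlapped-by → no.
P8 [579, 608] → after → yes.
Result: P5, P8.

P5, P8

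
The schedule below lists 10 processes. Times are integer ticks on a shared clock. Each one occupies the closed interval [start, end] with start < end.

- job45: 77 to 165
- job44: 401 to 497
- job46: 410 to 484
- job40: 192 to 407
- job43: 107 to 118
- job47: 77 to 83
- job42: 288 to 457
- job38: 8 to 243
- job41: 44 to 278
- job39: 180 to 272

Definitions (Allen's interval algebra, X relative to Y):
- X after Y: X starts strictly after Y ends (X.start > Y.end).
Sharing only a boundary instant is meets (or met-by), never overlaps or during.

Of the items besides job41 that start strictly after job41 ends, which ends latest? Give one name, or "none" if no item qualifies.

Target job41 = [44, 278].
job38 [8, 243] → overlaps → excluded.
job39 [180, 272] → during → excluded.
job40 [192, 407] → overlapped-by → excluded.
job42 [288, 457] → after → candidate.
job43 [107, 118] → during → excluded.
job44 [401, 497] → after → candidate.
job45 [77, 165] → during → excluded.
job46 [410, 484] → after → candidate.
job47 [77, 83] → during → excluded.
Among candidates, latest end is 497 → job44.

job44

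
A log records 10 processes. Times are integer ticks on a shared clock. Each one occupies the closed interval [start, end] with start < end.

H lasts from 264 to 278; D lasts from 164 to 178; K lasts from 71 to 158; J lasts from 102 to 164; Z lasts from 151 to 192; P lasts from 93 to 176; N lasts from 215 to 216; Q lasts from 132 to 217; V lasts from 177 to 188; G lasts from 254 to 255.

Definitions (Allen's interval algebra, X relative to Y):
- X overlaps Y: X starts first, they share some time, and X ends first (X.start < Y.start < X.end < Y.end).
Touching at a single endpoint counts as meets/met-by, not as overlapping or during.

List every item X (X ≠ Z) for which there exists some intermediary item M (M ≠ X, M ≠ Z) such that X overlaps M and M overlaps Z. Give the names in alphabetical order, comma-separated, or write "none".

K

Target Z = [151, 192].
Intermediaries M with M overlaps Z: J, K, P.
Via J — items with X overlaps J: K.
Via K — items with X overlaps K: none.
Via P — items with X overlaps P: K.
Union: K.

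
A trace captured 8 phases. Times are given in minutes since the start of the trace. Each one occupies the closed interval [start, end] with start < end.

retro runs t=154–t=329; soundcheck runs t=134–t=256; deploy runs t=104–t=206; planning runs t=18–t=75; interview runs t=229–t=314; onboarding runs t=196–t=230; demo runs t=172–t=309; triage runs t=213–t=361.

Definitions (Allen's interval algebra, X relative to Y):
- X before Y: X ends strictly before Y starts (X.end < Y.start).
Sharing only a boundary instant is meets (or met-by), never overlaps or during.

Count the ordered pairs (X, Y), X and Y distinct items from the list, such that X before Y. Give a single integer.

9

Checking all 56 ordered pairs for relation 'before'; matching pairs in alphabetical order:
(deploy, interview): deploy before interview ✓
(deploy, triage): deploy before triage ✓
(planning, demo): planning before demo ✓
(planning, deploy): planning before deploy ✓
(planning, interview): planning before interview ✓
(planning, onboarding): planning before onboarding ✓
(planning, retro): planning before retro ✓
(planning, soundcheck): planning before soundcheck ✓
(planning, triage): planning before triage ✓
Count: 9.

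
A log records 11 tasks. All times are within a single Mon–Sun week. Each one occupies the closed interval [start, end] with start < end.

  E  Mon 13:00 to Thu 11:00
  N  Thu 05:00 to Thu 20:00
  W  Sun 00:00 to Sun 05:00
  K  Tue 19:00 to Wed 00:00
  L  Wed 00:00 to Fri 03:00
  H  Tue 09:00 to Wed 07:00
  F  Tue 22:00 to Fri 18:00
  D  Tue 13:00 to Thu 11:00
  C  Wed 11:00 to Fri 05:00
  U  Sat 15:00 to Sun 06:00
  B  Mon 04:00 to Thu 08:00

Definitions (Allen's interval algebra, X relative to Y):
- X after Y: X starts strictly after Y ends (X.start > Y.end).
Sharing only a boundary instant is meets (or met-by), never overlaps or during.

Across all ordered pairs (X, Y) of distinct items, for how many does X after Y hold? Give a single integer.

22

Checking all 110 ordered pairs for relation 'after'; matching pairs in alphabetical order:
(C, H): C after H ✓
(C, K): C after K ✓
(N, H): N after H ✓
(N, K): N after K ✓
(U, B): U after B ✓
(U, C): U after C ✓
(U, D): U after D ✓
(U, E): U after E ✓
(U, F): U after F ✓
(U, H): U after H ✓
(U, K): U after K ✓
(U, L): U after L ✓
(U, N): U after N ✓
(W, B): W after B ✓
(W, C): W after C ✓
(W, D): W after D ✓
(W, E): W after E ✓
(W, F): W after F ✓
(W, H): W after H ✓
(W, K): W after K ✓
(W, L): W after L ✓
(W, N): W after N ✓
Count: 22.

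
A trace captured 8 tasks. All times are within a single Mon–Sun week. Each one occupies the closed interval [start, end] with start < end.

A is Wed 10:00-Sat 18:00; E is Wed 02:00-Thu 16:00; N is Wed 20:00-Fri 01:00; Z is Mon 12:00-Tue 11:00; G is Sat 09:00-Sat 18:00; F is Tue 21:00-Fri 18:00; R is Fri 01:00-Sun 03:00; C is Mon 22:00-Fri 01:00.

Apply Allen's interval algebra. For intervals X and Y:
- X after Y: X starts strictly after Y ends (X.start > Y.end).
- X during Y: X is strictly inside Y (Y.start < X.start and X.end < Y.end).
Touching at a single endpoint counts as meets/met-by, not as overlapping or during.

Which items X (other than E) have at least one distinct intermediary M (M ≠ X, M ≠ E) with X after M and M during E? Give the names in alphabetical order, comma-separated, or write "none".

none

Target E = [Wed 02:00, Thu 16:00].
Intermediaries M with M during E: none.
Union: none.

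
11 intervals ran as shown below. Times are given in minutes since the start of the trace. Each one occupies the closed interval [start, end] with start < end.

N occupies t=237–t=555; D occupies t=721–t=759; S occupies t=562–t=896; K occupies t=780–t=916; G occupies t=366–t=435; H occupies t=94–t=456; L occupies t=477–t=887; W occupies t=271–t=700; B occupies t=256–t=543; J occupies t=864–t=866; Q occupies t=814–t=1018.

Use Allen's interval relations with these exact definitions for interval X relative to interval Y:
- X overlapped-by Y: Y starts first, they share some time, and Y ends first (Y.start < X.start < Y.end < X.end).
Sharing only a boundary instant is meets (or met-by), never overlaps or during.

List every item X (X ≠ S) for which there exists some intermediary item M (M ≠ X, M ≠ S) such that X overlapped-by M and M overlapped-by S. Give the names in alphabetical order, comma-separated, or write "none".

Q

Target S = [t=562, t=896].
Intermediaries M with M overlapped-by S: K, Q.
Via K — items with X overlapped-by K: Q.
Via Q — items with X overlapped-by Q: none.
Union: Q.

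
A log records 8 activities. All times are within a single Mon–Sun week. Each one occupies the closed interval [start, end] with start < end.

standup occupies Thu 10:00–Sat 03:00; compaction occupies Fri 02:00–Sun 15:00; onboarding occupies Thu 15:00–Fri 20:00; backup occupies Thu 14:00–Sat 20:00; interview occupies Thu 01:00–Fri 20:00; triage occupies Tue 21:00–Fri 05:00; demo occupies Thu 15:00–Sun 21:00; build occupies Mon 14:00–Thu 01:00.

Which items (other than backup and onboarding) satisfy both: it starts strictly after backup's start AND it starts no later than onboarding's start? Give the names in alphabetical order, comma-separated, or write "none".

Conditions: its start is strictly after backup's start (X.start > Thu 14:00) AND its start is no later than onboarding's start (X.start <= Thu 15:00).
build: start Mon 14:00 > Thu 14:00? ✗; start Mon 14:00 <= Thu 15:00? ✓ → no.
compaction: start Fri 02:00 > Thu 14:00? ✓; start Fri 02:00 <= Thu 15:00? ✗ → no.
demo: start Thu 15:00 > Thu 14:00? ✓; start Thu 15:00 <= Thu 15:00? ✓ → yes.
interview: start Thu 01:00 > Thu 14:00? ✗; start Thu 01:00 <= Thu 15:00? ✓ → no.
standup: start Thu 10:00 > Thu 14:00? ✗; start Thu 10:00 <= Thu 15:00? ✓ → no.
triage: start Tue 21:00 > Thu 14:00? ✗; start Tue 21:00 <= Thu 15:00? ✓ → no.
Result: demo.

demo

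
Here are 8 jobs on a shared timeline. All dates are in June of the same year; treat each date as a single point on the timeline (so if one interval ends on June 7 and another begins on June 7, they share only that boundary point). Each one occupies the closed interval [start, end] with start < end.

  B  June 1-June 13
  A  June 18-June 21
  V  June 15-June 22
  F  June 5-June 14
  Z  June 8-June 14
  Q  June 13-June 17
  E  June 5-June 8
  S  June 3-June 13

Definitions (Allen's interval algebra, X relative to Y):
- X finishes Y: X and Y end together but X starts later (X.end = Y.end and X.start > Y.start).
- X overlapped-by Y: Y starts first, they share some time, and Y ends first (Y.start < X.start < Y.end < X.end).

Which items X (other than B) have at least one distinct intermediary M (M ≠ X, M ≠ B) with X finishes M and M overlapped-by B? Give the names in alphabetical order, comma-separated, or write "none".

Target B = [June 1, June 13].
Intermediaries M with M overlapped-by B: F, Z.
Via F — items with X finishes F: Z.
Via Z — items with X finishes Z: none.
Union: Z.

Z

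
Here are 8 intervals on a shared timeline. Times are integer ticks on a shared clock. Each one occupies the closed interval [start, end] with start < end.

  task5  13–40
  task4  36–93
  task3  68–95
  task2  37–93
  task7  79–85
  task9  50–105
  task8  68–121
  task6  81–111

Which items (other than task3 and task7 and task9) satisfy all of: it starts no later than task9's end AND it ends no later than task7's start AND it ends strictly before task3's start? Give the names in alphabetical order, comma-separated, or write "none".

Conditions: its start is no later than task9's end (X.start <= 105) AND its end is no later than task7's start (X.end <= 79) AND its end is strictly before task3's start (X.end < 68).
task2: start 37 <= 105? ✓; end 93 <= 79? ✗; end 93 < 68? ✗ → no.
task4: start 36 <= 105? ✓; end 93 <= 79? ✗; end 93 < 68? ✗ → no.
task5: start 13 <= 105? ✓; end 40 <= 79? ✓; end 40 < 68? ✓ → yes.
task6: start 81 <= 105? ✓; end 111 <= 79? ✗; end 111 < 68? ✗ → no.
task8: start 68 <= 105? ✓; end 121 <= 79? ✗; end 121 < 68? ✗ → no.
Result: task5.

task5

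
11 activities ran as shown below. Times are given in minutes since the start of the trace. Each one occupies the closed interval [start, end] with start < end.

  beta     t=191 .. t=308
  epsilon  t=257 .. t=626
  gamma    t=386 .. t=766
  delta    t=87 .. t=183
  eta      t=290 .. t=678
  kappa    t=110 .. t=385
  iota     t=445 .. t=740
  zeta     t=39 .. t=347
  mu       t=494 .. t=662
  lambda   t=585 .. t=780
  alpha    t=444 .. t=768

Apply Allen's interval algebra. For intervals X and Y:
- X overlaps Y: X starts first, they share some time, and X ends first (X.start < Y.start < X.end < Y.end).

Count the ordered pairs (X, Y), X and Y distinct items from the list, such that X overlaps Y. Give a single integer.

23

Checking all 110 ordered pairs for relation 'overlaps'; matching pairs in alphabetical order:
(alpha, lambda): alpha overlaps lambda ✓
(beta, epsilon): beta overlaps epsilon ✓
(beta, eta): beta overlaps eta ✓
(delta, kappa): delta overlaps kappa ✓
(epsilon, alpha): epsilon overlaps alpha ✓
(epsilon, eta): epsilon overlaps eta ✓
(epsilon, gamma): epsilon overlaps gamma ✓
(epsilon, iota): epsilon overlaps iota ✓
(epsilon, lambda): epsilon overlaps lambda ✓
(epsilon, mu): epsilon overlaps mu ✓
(eta, alpha): eta overlaps alpha ✓
(eta, gamma): eta overlaps gamma ✓
(eta, iota): eta overlaps iota ✓
(eta, lambda): eta overlaps lambda ✓
(gamma, alpha): gamma overlaps alpha ✓
(gamma, lambda): gamma overlaps lambda ✓
(iota, lambda): iota overlaps lambda ✓
(kappa, epsilon): kappa overlaps epsilon ✓
(kappa, eta): kappa overlaps eta ✓
(mu, lambda): mu overlaps lambda ✓
(zeta, epsilon): zeta overlaps epsilon ✓
(zeta, eta): zeta overlaps eta ✓
(zeta, kappa): zeta overlaps kappa ✓
Count: 23.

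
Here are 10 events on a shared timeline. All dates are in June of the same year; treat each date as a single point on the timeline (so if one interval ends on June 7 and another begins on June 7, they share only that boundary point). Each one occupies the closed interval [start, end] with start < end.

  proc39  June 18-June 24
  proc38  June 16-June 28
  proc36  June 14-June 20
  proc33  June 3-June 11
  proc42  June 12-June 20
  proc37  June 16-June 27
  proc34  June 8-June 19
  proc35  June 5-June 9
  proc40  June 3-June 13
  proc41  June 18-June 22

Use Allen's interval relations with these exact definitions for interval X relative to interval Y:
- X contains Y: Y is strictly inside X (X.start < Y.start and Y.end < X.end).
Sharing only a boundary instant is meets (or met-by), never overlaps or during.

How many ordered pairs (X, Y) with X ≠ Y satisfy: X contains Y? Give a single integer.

6

Checking all 90 ordered pairs for relation 'contains'; matching pairs in alphabetical order:
(proc33, proc35): proc33 contains proc35 ✓
(proc37, proc39): proc37 contains proc39 ✓
(proc37, proc41): proc37 contains proc41 ✓
(proc38, proc39): proc38 contains proc39 ✓
(proc38, proc41): proc38 contains proc41 ✓
(proc40, proc35): proc40 contains proc35 ✓
Count: 6.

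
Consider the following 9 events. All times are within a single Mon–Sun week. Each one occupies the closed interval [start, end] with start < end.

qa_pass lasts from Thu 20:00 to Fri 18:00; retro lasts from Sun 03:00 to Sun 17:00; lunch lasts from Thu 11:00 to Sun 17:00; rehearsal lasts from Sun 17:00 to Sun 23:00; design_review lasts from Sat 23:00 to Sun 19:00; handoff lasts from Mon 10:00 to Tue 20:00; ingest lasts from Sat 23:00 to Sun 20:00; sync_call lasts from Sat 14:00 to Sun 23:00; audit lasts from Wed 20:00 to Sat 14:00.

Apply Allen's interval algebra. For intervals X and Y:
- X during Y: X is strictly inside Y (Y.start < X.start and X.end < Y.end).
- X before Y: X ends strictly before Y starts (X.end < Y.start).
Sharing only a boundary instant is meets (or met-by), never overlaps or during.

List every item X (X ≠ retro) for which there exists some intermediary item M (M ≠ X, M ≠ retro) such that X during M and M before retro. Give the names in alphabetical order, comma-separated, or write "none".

qa_pass

Target retro = [Sun 03:00, Sun 17:00].
Intermediaries M with M before retro: audit, handoff, qa_pass.
Via audit — items with X during audit: qa_pass.
Via handoff — items with X during handoff: none.
Via qa_pass — items with X during qa_pass: none.
Union: qa_pass.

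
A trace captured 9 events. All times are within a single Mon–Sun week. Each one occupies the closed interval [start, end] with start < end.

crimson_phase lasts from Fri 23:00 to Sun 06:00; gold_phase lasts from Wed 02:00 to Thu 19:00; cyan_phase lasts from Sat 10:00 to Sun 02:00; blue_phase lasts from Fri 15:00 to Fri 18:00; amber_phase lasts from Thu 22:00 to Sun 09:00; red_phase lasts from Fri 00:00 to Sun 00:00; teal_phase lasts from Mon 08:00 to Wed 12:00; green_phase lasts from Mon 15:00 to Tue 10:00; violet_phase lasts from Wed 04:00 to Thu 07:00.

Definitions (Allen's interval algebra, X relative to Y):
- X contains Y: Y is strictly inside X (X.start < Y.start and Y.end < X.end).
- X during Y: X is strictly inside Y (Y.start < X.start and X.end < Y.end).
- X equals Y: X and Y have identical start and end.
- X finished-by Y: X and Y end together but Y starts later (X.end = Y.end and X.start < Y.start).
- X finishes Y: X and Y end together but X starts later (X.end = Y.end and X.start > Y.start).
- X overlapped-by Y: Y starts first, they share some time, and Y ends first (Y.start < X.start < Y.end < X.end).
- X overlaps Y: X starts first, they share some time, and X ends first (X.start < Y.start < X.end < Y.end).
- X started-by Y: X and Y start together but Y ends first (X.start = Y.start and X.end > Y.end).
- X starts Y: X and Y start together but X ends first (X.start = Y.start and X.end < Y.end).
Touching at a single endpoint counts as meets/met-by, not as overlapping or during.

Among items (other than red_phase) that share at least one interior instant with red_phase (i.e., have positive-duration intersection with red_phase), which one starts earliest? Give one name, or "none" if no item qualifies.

Target red_phase = [Fri 00:00, Sun 00:00].
amber_phase [Thu 22:00, Sun 09:00] → contains → candidate.
blue_phase [Fri 15:00, Fri 18:00] → during → candidate.
crimson_phase [Fri 23:00, Sun 06:00] → overlapped-by → candidate.
cyan_phase [Sat 10:00, Sun 02:00] → overlapped-by → candidate.
gold_phase [Wed 02:00, Thu 19:00] → before → excluded.
green_phase [Mon 15:00, Tue 10:00] → before → excluded.
teal_phase [Mon 08:00, Wed 12:00] → before → excluded.
violet_phase [Wed 04:00, Thu 07:00] → before → excluded.
Among candidates, earliest start is Thu 22:00 → amber_phase.

amber_phase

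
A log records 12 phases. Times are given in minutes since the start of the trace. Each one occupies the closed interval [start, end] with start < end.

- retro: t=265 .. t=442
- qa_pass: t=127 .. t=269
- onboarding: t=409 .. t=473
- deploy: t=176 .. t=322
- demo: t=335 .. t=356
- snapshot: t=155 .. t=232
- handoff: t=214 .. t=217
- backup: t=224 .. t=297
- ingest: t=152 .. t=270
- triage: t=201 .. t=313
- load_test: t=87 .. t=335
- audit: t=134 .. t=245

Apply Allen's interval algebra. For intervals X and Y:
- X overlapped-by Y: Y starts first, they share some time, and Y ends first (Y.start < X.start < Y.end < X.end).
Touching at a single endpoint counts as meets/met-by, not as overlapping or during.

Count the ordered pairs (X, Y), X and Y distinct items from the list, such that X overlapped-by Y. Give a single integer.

Checking all 132 ordered pairs for relation 'overlapped-by'; matching pairs in alphabetical order:
(backup, audit): backup overlapped-by audit ✓
(backup, ingest): backup overlapped-by ingest ✓
(backup, qa_pass): backup overlapped-by qa_pass ✓
(backup, snapshot): backup overlapped-by snapshot ✓
(deploy, audit): deploy overlapped-by audit ✓
(deploy, ingest): deploy overlapped-by ingest ✓
(deploy, qa_pass): deploy overlapped-by qa_pass ✓
(deploy, snapshot): deploy overlapped-by snapshot ✓
(ingest, audit): ingest overlapped-by audit ✓
(ingest, qa_pass): ingest overlapped-by qa_pass ✓
(onboarding, retro): onboarding overlapped-by retro ✓
(retro, backup): retro overlapped-by backup ✓
(retro, deploy): retro overlapped-by deploy ✓
(retro, ingest): retro overlapped-by ingest ✓
(retro, load_test): retro overlapped-by load_test ✓
(retro, qa_pass): retro overlapped-by qa_pass ✓
(retro, triage): retro overlapped-by triage ✓
(triage, audit): triage overlapped-by audit ✓
(triage, ingest): triage overlapped-by ingest ✓
(triage, qa_pass): triage overlapped-by qa_pass ✓
(triage, snapshot): triage overlapped-by snapshot ✓
Count: 21.

21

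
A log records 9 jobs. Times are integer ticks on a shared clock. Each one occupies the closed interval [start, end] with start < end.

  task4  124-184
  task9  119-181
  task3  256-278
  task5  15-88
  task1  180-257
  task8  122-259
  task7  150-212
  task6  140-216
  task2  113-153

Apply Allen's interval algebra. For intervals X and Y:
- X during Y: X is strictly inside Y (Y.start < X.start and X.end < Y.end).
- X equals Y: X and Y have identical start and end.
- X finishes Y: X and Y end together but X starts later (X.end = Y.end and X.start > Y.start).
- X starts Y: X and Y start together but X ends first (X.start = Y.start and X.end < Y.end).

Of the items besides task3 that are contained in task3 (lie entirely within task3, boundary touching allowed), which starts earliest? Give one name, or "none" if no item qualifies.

Target task3 = [256, 278].
task1 [180, 257] → overlaps → excluded.
task2 [113, 153] → before → excluded.
task4 [124, 184] → before → excluded.
task5 [15, 88] → before → excluded.
task6 [140, 216] → before → excluded.
task7 [150, 212] → before → excluded.
task8 [122, 259] → overlaps → excluded.
task9 [119, 181] → before → excluded.
No candidates → none.

none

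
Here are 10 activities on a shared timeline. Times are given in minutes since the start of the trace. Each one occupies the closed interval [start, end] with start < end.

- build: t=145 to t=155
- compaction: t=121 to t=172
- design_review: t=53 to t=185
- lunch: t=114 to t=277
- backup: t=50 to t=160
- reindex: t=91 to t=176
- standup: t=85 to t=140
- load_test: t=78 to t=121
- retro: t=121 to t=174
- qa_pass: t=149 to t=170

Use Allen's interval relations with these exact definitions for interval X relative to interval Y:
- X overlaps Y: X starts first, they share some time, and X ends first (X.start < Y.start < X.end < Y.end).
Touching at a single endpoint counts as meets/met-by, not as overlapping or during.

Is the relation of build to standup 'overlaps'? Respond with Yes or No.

build = [t=145, t=155], standup = [t=85, t=140].
Actual relation of build to standup: after.
Asked whether 'overlaps' holds → No.

No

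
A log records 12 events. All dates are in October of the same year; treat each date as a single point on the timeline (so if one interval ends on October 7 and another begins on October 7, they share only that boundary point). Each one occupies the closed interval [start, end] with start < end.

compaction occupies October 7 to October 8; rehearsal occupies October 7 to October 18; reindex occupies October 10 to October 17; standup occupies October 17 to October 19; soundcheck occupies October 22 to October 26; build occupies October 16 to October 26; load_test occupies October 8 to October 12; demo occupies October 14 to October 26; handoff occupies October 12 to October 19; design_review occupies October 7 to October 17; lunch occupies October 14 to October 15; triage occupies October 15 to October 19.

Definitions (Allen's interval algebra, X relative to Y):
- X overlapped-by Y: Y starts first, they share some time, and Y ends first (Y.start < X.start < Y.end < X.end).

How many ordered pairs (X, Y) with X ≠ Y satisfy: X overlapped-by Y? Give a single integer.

Checking all 132 ordered pairs for relation 'overlapped-by'; matching pairs in alphabetical order:
(build, design_review): build overlapped-by design_review ✓
(build, handoff): build overlapped-by handoff ✓
(build, rehearsal): build overlapped-by rehearsal ✓
(build, reindex): build overlapped-by reindex ✓
(build, triage): build overlapped-by triage ✓
(demo, design_review): demo overlapped-by design_review ✓
(demo, handoff): demo overlapped-by handoff ✓
(demo, rehearsal): demo overlapped-by rehearsal ✓
(demo, reindex): demo overlapped-by reindex ✓
(handoff, design_review): handoff overlapped-by design_review ✓
(handoff, rehearsal): handoff overlapped-by rehearsal ✓
(handoff, reindex): handoff overlapped-by reindex ✓
(reindex, load_test): reindex overlapped-by load_test ✓
(standup, rehearsal): standup overlapped-by rehearsal ✓
(triage, design_review): triage overlapped-by design_review ✓
(triage, rehearsal): triage overlapped-by rehearsal ✓
(triage, reindex): triage overlapped-by reindex ✓
Count: 17.

17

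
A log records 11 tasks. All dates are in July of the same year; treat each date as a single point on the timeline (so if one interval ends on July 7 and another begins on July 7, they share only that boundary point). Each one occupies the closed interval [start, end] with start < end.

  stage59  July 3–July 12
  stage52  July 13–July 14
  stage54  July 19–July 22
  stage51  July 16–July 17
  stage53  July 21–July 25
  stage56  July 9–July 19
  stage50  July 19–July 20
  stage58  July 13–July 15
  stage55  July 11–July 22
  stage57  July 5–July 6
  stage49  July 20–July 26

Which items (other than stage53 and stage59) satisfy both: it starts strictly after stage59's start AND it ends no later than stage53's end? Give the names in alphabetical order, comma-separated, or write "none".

stage50, stage51, stage52, stage54, stage55, stage56, stage57, stage58

Conditions: its start is strictly after stage59's start (X.start > July 3) AND its end is no later than stage53's end (X.end <= July 25).
stage49: start July 20 > July 3? ✓; end July 26 <= July 25? ✗ → no.
stage50: start July 19 > July 3? ✓; end July 20 <= July 25? ✓ → yes.
stage51: start July 16 > July 3? ✓; end July 17 <= July 25? ✓ → yes.
stage52: start July 13 > July 3? ✓; end July 14 <= July 25? ✓ → yes.
stage54: start July 19 > July 3? ✓; end July 22 <= July 25? ✓ → yes.
stage55: start July 11 > July 3? ✓; end July 22 <= July 25? ✓ → yes.
stage56: start July 9 > July 3? ✓; end July 19 <= July 25? ✓ → yes.
stage57: start July 5 > July 3? ✓; end July 6 <= July 25? ✓ → yes.
stage58: start July 13 > July 3? ✓; end July 15 <= July 25? ✓ → yes.
Result: stage50, stage51, stage52, stage54, stage55, stage56, stage57, stage58.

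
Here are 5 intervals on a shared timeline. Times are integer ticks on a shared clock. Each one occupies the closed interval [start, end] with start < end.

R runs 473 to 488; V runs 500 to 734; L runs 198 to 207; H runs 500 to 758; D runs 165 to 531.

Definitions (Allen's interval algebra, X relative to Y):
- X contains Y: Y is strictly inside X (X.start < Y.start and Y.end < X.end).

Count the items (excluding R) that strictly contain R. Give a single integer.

Target R = [473, 488].
D [165, 531] → contains → counts.
H [500, 758] → after → no.
L [198, 207] → before → no.
V [500, 734] → after → no.
Total: 1.

1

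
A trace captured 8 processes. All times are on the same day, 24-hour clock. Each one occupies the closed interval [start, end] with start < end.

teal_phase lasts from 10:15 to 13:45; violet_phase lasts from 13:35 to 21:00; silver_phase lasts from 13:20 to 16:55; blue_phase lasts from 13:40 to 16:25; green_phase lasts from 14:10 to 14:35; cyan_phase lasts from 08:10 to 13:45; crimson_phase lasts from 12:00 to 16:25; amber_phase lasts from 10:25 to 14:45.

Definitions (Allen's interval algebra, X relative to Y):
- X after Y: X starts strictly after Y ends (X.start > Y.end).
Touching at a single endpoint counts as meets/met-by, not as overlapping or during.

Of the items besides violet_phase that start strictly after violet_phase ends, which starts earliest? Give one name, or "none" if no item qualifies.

Target violet_phase = [13:35, 21:00].
amber_phase [10:25, 14:45] → overlaps → excluded.
blue_phase [13:40, 16:25] → during → excluded.
crimson_phase [12:00, 16:25] → overlaps → excluded.
cyan_phase [08:10, 13:45] → overlaps → excluded.
green_phase [14:10, 14:35] → during → excluded.
silver_phase [13:20, 16:55] → overlaps → excluded.
teal_phase [10:15, 13:45] → overlaps → excluded.
No candidates → none.

none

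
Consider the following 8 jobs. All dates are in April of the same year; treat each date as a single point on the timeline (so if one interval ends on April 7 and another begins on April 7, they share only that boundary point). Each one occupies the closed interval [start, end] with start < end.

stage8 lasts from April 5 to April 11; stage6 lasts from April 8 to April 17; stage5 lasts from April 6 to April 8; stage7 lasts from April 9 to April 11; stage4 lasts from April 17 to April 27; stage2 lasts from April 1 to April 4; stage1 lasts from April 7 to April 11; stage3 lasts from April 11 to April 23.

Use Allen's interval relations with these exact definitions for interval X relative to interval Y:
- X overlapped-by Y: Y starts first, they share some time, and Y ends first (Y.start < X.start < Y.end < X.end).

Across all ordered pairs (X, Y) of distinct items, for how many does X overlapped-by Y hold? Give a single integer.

5

Checking all 56 ordered pairs for relation 'overlapped-by'; matching pairs in alphabetical order:
(stage1, stage5): stage1 overlapped-by stage5 ✓
(stage3, stage6): stage3 overlapped-by stage6 ✓
(stage4, stage3): stage4 overlapped-by stage3 ✓
(stage6, stage1): stage6 overlapped-by stage1 ✓
(stage6, stage8): stage6 overlapped-by stage8 ✓
Count: 5.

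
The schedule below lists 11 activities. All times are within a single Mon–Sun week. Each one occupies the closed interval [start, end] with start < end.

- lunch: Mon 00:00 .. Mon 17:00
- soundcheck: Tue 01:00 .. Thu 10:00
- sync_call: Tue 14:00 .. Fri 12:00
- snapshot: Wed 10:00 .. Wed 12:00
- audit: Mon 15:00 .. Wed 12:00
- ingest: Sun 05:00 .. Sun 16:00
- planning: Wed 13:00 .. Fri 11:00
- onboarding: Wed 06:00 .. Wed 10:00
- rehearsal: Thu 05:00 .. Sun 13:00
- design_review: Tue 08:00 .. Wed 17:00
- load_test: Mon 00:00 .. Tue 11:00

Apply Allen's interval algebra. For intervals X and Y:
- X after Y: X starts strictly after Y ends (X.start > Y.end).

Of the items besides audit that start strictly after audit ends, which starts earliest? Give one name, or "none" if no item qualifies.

planning

Target audit = [Mon 15:00, Wed 12:00].
design_review [Tue 08:00, Wed 17:00] → overlapped-by → excluded.
ingest [Sun 05:00, Sun 16:00] → after → candidate.
load_test [Mon 00:00, Tue 11:00] → overlaps → excluded.
lunch [Mon 00:00, Mon 17:00] → overlaps → excluded.
onboarding [Wed 06:00, Wed 10:00] → during → excluded.
planning [Wed 13:00, Fri 11:00] → after → candidate.
rehearsal [Thu 05:00, Sun 13:00] → after → candidate.
snapshot [Wed 10:00, Wed 12:00] → finishes → excluded.
soundcheck [Tue 01:00, Thu 10:00] → overlapped-by → excluded.
sync_call [Tue 14:00, Fri 12:00] → overlapped-by → excluded.
Among candidates, earliest start is Wed 13:00 → planning.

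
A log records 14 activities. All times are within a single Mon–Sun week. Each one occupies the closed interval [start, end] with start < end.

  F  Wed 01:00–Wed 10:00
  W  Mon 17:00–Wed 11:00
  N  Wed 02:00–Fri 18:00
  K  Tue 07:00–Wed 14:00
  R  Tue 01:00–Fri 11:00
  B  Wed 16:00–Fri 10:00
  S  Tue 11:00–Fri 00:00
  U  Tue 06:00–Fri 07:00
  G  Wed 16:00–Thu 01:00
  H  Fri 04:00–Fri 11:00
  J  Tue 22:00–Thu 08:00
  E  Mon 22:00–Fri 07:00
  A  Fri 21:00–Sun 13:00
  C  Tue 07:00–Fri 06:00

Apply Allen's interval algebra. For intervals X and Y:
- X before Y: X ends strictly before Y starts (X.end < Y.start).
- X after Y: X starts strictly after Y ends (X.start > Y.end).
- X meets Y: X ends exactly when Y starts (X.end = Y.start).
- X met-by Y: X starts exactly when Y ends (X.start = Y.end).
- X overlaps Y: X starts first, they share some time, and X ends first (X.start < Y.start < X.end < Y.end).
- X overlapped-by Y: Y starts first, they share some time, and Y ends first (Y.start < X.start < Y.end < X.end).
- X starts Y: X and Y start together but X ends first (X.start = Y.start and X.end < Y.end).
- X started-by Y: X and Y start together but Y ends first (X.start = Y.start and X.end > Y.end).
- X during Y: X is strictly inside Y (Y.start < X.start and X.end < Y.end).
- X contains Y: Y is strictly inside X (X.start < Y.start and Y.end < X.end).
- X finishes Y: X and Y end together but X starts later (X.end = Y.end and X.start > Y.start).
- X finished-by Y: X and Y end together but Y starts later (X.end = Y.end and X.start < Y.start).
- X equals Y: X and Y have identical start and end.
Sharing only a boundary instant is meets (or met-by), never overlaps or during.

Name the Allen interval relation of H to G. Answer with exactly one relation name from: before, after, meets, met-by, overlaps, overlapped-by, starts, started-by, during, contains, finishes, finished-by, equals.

after

H = [Fri 04:00, Fri 11:00]; G = [Wed 16:00, Thu 01:00].
Compare endpoints: H.start > G.start, H.start > G.end, H.end > G.start, H.end > G.end.
That pattern is 'after'.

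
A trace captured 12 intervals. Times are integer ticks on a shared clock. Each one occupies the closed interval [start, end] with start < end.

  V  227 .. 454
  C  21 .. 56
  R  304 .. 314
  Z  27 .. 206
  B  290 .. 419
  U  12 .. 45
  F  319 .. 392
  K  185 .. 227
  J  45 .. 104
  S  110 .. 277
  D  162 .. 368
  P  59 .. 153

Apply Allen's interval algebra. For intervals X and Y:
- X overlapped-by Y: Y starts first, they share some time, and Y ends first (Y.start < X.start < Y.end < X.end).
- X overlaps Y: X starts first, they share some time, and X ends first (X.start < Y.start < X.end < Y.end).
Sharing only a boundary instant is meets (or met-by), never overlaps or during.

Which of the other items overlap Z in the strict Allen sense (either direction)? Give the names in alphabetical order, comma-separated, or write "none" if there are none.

C, D, K, S, U

Target Z = [27, 206].
B [290, 419] → after → no.
C [21, 56] → overlaps → yes.
D [162, 368] → overlapped-by → yes.
F [319, 392] → after → no.
J [45, 104] → during → no.
K [185, 227] → overlapped-by → yes.
P [59, 153] → during → no.
R [304, 314] → after → no.
S [110, 277] → overlapped-by → yes.
U [12, 45] → overlaps → yes.
V [227, 454] → after → no.
Result: C, D, K, S, U.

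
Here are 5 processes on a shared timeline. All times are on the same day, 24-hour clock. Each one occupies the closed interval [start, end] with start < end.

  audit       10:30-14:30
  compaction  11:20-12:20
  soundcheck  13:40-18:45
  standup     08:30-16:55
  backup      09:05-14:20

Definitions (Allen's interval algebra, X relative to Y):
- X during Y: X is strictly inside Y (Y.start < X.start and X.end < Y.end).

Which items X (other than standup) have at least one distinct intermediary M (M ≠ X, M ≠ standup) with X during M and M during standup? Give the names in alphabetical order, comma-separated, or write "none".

compaction

Target standup = [08:30, 16:55].
Intermediaries M with M during standup: audit, backup, compaction.
Via audit — items with X during audit: compaction.
Via backup — items with X during backup: compaction.
Via compaction — items with X during compaction: none.
Union: compaction.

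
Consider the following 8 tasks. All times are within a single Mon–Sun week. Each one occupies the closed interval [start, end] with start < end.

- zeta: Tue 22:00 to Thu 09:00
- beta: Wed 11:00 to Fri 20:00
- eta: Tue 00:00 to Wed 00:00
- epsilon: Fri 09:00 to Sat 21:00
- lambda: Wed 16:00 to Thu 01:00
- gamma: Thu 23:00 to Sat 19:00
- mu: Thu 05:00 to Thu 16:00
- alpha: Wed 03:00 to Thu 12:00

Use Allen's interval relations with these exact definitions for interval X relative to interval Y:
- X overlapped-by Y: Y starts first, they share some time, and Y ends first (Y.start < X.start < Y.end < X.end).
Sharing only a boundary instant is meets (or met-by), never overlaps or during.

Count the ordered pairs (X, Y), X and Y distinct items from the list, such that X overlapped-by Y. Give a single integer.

Checking all 56 ordered pairs for relation 'overlapped-by'; matching pairs in alphabetical order:
(alpha, zeta): alpha overlapped-by zeta ✓
(beta, alpha): beta overlapped-by alpha ✓
(beta, zeta): beta overlapped-by zeta ✓
(epsilon, beta): epsilon overlapped-by beta ✓
(epsilon, gamma): epsilon overlapped-by gamma ✓
(gamma, beta): gamma overlapped-by beta ✓
(mu, alpha): mu overlapped-by alpha ✓
(mu, zeta): mu overlapped-by zeta ✓
(zeta, eta): zeta overlapped-by eta ✓
Count: 9.

9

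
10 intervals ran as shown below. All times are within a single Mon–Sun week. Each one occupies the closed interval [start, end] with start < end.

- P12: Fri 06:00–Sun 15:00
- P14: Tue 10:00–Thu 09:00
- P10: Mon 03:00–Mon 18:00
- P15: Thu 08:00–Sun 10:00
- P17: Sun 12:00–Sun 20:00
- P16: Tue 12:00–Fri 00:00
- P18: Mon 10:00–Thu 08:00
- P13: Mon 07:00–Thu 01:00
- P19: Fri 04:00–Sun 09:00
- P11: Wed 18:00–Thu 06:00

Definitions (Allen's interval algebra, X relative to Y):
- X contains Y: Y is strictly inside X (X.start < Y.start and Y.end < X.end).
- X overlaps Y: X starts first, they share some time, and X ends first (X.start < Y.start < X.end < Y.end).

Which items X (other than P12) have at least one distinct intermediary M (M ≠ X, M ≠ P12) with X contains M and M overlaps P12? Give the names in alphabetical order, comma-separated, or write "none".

P15

Target P12 = [Fri 06:00, Sun 15:00].
Intermediaries M with M overlaps P12: P15, P19.
Via P15 — items with X contains P15: none.
Via P19 — items with X contains P19: P15.
Union: P15.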